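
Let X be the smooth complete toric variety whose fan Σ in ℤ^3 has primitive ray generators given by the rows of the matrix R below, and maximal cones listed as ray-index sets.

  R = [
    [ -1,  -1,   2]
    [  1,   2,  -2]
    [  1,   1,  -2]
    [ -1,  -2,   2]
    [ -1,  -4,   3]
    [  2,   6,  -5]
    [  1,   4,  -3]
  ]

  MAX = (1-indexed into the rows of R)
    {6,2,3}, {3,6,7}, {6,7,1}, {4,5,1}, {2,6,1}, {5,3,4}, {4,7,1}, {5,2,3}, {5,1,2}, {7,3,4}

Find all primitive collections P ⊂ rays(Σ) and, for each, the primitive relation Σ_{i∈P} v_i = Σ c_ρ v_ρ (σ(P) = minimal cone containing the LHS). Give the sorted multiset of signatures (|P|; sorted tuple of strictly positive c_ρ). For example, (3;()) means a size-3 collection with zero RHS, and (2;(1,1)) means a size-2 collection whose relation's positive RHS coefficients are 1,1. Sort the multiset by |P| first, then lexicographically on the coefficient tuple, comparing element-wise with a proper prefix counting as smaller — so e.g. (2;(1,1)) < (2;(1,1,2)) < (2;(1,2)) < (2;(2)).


Δ(Σ) — 7 vertices, 6 min non-faces:

  • {1,3}:  v_{1} + v_{3} = 0 — sig = (2;())
  • {2,4}:  v_{2} + v_{4} = 0 — sig = (2;())
  • {5,7}:  v_{5} + v_{7} = 0 — sig = (2;())
  • {2,7}:  v_{2} + v_{7} = v_{6} — sig = (2;(1))
  • {4,6}:  v_{4} + v_{6} = v_{7} — sig = (2;(1))
  • {5,6}:  v_{5} + v_{6} = v_{2} — sig = (2;(1))

Hence PRS(X_Σ) =
    |P|=2: 6 collections, coeffs (), (), (), (1), (1), (1)


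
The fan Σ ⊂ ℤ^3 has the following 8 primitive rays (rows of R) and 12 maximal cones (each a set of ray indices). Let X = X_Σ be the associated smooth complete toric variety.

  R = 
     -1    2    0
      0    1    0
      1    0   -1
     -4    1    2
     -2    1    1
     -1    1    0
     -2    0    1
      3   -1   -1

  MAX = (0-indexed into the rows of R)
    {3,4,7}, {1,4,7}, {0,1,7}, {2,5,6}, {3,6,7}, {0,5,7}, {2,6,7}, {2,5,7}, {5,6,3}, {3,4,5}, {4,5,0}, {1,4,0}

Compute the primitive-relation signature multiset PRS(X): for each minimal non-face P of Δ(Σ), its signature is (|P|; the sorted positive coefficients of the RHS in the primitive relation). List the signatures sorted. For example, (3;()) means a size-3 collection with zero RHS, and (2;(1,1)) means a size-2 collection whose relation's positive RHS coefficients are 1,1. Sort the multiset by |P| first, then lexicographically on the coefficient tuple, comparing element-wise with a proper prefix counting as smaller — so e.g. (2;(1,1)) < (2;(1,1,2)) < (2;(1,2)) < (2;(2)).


Δ(Σ) — 8 vertices, 14 min non-faces:

  P = {1,5}:  v_{1} + v_{5} = v_{0}  →  sig = (2;(1))
  P = {1,6}:  v_{1} + v_{6} = v_{4}  →  sig = (2;(1))
  P = {2,4}:  v_{2} + v_{4} = v_{5}  →  sig = (2;(1))
  P = {4,6}:  v_{4} + v_{6} = v_{3}  →  sig = (2;(1))
  P = {0,6}:  v_{0} + v_{6} = v_{4} + v_{5}  →  sig = (2;(1,1))
  P = {2,3}:  v_{2} + v_{3} = v_{5} + v_{6}  →  sig = (2;(1,1))
  P = {0,3}:  v_{0} + v_{3} = 2·v_{4} + v_{5}  →  sig = (2;(1,2))
  P = {1,2}:  v_{1} + v_{2} = 2·v_{5} + v_{7}  →  sig = (2;(1,2))
  P = {0,2}:  v_{0} + v_{2} = 3·v_{5} + v_{7}  →  sig = (2;(1,3))
  P = {1,3}:  v_{1} + v_{3} = 2·v_{4}  →  sig = (2;(2))
  P = {5,6,7}:  v_{5} + v_{6} + v_{7} = 0  →  sig = (3;())
  P = {3,5,7}:  v_{3} + v_{5} + v_{7} = v_{4}  →  sig = (3;(1))
  P = {4,5,7}:  v_{4} + v_{5} + v_{7} = v_{1}  →  sig = (3;(1))
  P = {0,4,7}:  v_{0} + v_{4} + v_{7} = 2·v_{1}  →  sig = (3;(2))

so the primitive-relation signature multiset is
    |P|=2: 10 collections, coeffs (1), (1), (1), (1), (1,1), (1,1), (1,2), (1,2), (1,3), (2)
    |P|=3: 4 collections, coeffs (), (1), (1), (2)


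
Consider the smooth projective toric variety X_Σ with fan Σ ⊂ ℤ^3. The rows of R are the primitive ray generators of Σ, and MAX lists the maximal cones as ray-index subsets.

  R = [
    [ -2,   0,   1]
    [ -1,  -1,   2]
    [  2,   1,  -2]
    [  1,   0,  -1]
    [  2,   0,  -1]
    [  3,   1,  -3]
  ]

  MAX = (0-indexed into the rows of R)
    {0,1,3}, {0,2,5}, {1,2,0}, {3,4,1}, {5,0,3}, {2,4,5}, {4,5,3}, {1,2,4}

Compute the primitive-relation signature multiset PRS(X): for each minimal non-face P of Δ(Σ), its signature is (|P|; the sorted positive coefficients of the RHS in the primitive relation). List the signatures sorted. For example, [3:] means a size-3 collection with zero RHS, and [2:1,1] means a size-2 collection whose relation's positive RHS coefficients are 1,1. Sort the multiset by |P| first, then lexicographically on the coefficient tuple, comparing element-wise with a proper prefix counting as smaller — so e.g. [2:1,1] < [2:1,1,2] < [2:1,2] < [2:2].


Σ has 3 primitive collections:

  • {0,4}:  v_{0} + v_{4} = 0  so sig = [2:]
  • {1,5}:  v_{1} + v_{5} = v_{4}  so sig = [2:1]
  • {2,3}:  v_{2} + v_{3} = v_{5}  so sig = [2:1]

Hence PRS(X_Σ) =
    |P|=2: 3 collections, coeffs (), (1), (1)


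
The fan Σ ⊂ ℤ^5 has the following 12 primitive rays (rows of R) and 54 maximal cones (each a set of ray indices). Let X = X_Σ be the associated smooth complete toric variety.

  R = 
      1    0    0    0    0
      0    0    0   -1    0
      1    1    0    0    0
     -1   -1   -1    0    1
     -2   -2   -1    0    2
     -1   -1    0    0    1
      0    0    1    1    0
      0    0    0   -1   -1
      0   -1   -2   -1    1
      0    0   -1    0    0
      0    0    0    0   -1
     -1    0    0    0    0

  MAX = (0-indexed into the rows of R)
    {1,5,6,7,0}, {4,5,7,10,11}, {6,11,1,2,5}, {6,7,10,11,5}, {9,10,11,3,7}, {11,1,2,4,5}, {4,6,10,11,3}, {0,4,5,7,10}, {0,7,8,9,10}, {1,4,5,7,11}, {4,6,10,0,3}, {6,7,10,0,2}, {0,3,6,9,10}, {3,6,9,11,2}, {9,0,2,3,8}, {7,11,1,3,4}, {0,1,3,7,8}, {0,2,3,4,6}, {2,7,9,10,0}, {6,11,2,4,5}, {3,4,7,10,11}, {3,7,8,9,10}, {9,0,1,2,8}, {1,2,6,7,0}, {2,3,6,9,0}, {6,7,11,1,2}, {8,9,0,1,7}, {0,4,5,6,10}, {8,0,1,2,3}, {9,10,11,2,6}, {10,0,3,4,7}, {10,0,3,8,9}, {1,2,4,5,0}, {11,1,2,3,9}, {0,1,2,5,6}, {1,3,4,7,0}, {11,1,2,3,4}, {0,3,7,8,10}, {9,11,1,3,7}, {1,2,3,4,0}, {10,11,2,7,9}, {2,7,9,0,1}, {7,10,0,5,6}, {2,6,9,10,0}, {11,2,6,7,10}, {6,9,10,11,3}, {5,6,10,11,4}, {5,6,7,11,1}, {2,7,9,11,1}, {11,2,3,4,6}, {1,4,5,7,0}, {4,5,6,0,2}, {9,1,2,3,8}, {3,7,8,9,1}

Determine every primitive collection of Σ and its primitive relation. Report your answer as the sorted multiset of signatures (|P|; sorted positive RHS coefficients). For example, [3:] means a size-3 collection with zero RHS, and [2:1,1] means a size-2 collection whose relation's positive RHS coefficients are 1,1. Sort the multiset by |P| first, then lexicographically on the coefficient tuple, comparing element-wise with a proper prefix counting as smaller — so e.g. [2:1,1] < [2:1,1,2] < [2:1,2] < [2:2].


Primitive collections (25):

  • {0,11}:  v_{0} + v_{11} = 0  ⟹  sig = [2:]
  • {1,10}:  v_{1} + v_{10} = v_{7}  ⟹  sig = [2:1]
  • {3,5}:  v_{3} + v_{5} = v_{4}  ⟹  sig = [2:1]
  • {5,9}:  v_{5} + v_{9} = v_{3}  ⟹  sig = [2:1]
  • {6,8}:  v_{6} + v_{8} = v_{0} + v_{3}  ⟹  sig = [2:1,1]
  • {8,11}:  v_{8} + v_{11} = v_{1} + v_{3} + v_{9}  ⟹  sig = [2:1,1,1]
  • {5,8}:  v_{5} + v_{8} = v_{0} + v_{1} + 2·v_{3}  ⟹  sig = [2:1,1,2]
  • {4,8}:  v_{4} + v_{8} = v_{0} + v_{1} + 3·v_{3}  ⟹  sig = [2:1,1,3]
  • {4,9}:  v_{4} + v_{9} = 2·v_{3}  ⟹  sig = [2:2]
  • {1,6,9}:  v_{1} + v_{6} + v_{9} = 0  ⟹  sig = [3:]
  • {2,5,10}:  v_{2} + v_{5} + v_{10} = 0  ⟹  sig = [3:]
  • {1,3,6}:  v_{1} + v_{3} + v_{6} = v_{5}  ⟹  sig = [3:1]
  • {2,3,10}:  v_{2} + v_{3} + v_{10} = v_{9}  ⟹  sig = [3:1]
  • {2,4,10}:  v_{2} + v_{4} + v_{10} = v_{3}  ⟹  sig = [3:1]
  • {2,5,7}:  v_{2} + v_{5} + v_{7} = v_{1}  ⟹  sig = [3:1]
  • {6,7,9}:  v_{6} + v_{7} + v_{9} = v_{10}  ⟹  sig = [3:1]
  • {2,3,7}:  v_{2} + v_{3} + v_{7} = v_{1} + v_{9}  ⟹  sig = [3:1,1]
  • {2,4,7}:  v_{2} + v_{4} + v_{7} = v_{1} + v_{3}  ⟹  sig = [3:1,1]
  • {3,6,7}:  v_{3} + v_{6} + v_{7} = v_{5} + v_{10}  ⟹  sig = [3:1,1]
  • {2,8,10}:  v_{2} + v_{8} + v_{10} = v_{0} + v_{1} + 2·v_{9}  ⟹  sig = [3:1,1,2]
  • {4,6,7}:  v_{4} + v_{6} + v_{7} = 2·v_{5} + v_{10}  ⟹  sig = [3:1,2]
  • {2,7,8}:  v_{2} + v_{7} + v_{8} = v_{0} + 2·v_{1} + 2·v_{9}  ⟹  sig = [3:1,2,2]
  • {1,4,6}:  v_{1} + v_{4} + v_{6} = 2·v_{5}  ⟹  sig = [3:2]
  • {0,1,3,9}:  v_{0} + v_{1} + v_{3} + v_{9} = v_{8}  ⟹  sig = [4:1]
  • {0,3,7,9}:  v_{0} + v_{3} + v_{7} + v_{9} = v_{8} + v_{10}  ⟹  sig = [4:1,1]

Signatures (|P|; sorted positive RHS coefficients), sorted:
{ [2:],  [2:1] ×3,  [2:1,1],  [2:1,1,1],  [2:1,1,2],  [2:1,1,3],  [2:2],  [3:] ×2,  [3:1] ×5,  [3:1,1] ×3,  [3:1,1,2],  [3:1,2],  [3:1,2,2],  [3:2],  [4:1],  [4:1,1] }


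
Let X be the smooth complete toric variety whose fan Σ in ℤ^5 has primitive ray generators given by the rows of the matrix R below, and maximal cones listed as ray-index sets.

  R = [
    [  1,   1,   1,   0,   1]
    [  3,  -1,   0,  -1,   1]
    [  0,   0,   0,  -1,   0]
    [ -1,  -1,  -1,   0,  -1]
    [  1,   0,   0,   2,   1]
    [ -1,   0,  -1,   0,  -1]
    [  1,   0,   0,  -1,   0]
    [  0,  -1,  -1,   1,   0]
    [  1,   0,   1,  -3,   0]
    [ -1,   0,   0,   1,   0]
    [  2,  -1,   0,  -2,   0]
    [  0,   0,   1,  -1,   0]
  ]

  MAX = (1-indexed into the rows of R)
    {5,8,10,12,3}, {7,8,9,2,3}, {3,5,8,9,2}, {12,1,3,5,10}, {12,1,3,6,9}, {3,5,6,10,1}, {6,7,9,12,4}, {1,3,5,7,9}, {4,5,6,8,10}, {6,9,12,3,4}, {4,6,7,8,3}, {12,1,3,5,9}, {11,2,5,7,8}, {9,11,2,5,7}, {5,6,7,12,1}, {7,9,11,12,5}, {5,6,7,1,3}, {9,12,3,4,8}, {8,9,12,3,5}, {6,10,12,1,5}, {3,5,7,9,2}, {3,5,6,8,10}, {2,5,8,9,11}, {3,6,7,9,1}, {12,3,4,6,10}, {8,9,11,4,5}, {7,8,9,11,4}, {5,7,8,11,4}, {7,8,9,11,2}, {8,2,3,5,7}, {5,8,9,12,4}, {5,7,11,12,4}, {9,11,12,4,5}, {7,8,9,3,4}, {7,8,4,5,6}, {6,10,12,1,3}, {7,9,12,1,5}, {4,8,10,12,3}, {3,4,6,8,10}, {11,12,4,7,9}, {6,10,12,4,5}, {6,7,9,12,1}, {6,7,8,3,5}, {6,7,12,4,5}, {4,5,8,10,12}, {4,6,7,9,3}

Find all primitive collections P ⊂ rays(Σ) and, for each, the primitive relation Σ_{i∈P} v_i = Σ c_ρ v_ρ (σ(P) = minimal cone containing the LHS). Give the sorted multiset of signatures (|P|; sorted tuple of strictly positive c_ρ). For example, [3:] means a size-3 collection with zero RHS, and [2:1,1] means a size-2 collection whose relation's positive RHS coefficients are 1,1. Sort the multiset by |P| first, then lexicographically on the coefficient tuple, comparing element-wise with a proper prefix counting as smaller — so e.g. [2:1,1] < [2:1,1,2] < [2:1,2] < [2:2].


The 23 primitive collections of Σ (r=12, n=5):

  {1,4}:  v_{1} + v_{4} = 0  →  sig = [2:]
  {7,10}:  v_{7} + v_{10} = 0  →  sig = [2:]
  {1,8}:  v_{1} + v_{8} = v_{3} + v_{5}  →  sig = [2:1,1]
  {2,4}:  v_{2} + v_{4} = v_{8} + v_{11}  →  sig = [2:1,1]
  {9,10}:  v_{9} + v_{10} = v_{3} + v_{12}  →  sig = [2:1,1]
  {1,11}:  v_{1} + v_{11} = v_{5} + v_{7} + v_{9}  →  sig = [2:1,1,1]
  {2,10}:  v_{2} + v_{10} = v_{5} + v_{8} + v_{9}  →  sig = [2:1,1,1]
  {3,11}:  v_{3} + v_{11} = v_{7} + v_{8} + v_{9}  →  sig = [2:1,1,1]
  {10,11}:  v_{10} + v_{11} = v_{4} + v_{5} + v_{9}  →  sig = [2:1,1,1]
  {1,2}:  v_{1} + v_{2} = v_{3} + 2·v_{5} + v_{7} + v_{9}  →  sig = [2:1,1,1,2]
  {2,6}:  v_{2} + v_{6} = 2·v_{7} + v_{8}  →  sig = [2:1,2]
  {6,11}:  v_{6} + v_{11} = v_{4} + 2·v_{7}  →  sig = [2:1,2]
  {2,12}:  v_{2} + v_{12} = v_{4} + 2·v_{5} + 2·v_{9}  →  sig = [2:1,2,2]
  {3,4,5}:  v_{3} + v_{4} + v_{5} = v_{8}  →  sig = [3:1]
  {3,7,12}:  v_{3} + v_{7} + v_{12} = v_{9}  →  sig = [3:1]
  {5,6,9}:  v_{5} + v_{6} + v_{9} = v_{7}  →  sig = [3:1]
  {6,8,12}:  v_{6} + v_{8} + v_{12} = v_{4}  →  sig = [3:1]
  {6,8,9}:  v_{6} + v_{8} + v_{9} = v_{3} + v_{4} + v_{7}  →  sig = [3:1,1,1]
  {7,8,12}:  v_{7} + v_{8} + v_{12} = v_{4} + v_{5} + v_{9}  →  sig = [3:1,1,1]
  {8,11,12}:  v_{8} + v_{11} + v_{12} = 2·v_{4} + 2·v_{5} + 2·v_{9}  →  sig = [3:2,2,2]
  {3,5,6,12}:  v_{3} + v_{5} + v_{6} + v_{12} = 0  →  sig = [4:]
  {4,5,7,9}:  v_{4} + v_{5} + v_{7} + v_{9} = v_{11}  →  sig = [4:1]
  {5,7,8,9}:  v_{5} + v_{7} + v_{8} + v_{9} = v_{2}  →  sig = [4:1]

Signatures (|P|; sorted positive RHS coefficients), sorted:
    |P|=2: 13 collections, coeffs (), (), (1,1), (1,1), (1,1), (1,1,1), (1,1,1), (1,1,1), (1,1,1), (1,1,1,2), (1,2), (1,2), (1,2,2)
    |P|=3: 7 collections, coeffs (1), (1), (1), (1), (1,1,1), (1,1,1), (2,2,2)
    |P|=4: 3 collections, coeffs (), (1), (1)


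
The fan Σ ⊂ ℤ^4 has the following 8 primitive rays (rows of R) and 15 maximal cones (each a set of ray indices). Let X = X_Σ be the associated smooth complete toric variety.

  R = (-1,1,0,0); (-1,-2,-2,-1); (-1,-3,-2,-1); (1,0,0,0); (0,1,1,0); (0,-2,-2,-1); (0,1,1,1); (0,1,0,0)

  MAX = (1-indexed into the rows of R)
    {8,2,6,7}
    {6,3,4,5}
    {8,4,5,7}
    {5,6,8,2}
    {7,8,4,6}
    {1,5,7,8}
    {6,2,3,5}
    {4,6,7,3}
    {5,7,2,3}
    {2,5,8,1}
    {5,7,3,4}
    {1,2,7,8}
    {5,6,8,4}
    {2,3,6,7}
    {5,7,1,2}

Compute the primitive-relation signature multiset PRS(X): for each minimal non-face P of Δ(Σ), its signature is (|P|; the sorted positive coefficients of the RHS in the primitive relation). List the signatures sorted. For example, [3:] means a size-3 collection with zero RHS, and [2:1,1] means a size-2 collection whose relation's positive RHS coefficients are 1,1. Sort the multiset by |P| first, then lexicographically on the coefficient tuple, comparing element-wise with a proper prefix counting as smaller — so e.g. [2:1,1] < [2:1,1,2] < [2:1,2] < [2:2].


The 7 primitive collections of Σ (r=8, n=4):

  {1,4}:  v_{1} + v_{4} = v_{8}  so sig = [2:1]
  {2,4}:  v_{2} + v_{4} = v_{6}  so sig = [2:1]
  {3,8}:  v_{3} + v_{8} = v_{2}  so sig = [2:1]
  {1,6}:  v_{1} + v_{6} = v_{2} + v_{8}  so sig = [2:1,1]
  {1,3}:  v_{1} + v_{3} = 2·v_{2} + v_{5} + v_{7}  so sig = [2:1,1,2]
  {5,6,7}:  v_{5} + v_{6} + v_{7} = 0  so sig = [3:]
  {2,5,7,8}:  v_{2} + v_{5} + v_{7} + v_{8} = v_{1}  so sig = [4:1]

Hence PRS(X_Σ) =
    |P|=2: 5 collections, coeffs (1), (1), (1), (1,1), (1,1,2)
    |P|=3: 1 collection, coeffs ()
    |P|=4: 1 collection, coeffs (1)


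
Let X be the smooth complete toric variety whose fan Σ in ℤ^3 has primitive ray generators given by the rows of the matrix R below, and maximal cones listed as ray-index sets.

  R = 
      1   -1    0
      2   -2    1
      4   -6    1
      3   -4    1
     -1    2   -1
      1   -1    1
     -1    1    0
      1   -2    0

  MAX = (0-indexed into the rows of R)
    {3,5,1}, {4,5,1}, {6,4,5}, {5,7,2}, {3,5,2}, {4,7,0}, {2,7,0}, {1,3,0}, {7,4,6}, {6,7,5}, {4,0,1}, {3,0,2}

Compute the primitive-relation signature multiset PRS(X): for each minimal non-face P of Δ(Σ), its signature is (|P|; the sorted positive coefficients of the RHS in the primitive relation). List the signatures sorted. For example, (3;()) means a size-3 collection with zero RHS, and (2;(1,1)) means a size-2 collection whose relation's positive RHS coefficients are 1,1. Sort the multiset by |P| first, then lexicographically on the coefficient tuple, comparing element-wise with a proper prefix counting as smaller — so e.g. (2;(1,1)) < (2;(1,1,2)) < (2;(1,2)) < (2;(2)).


Σ has 11 primitive collections:

  P={0,6}:  v_{0} + v_{6} = 0 — sig = (2;())
  P={0,5}:  v_{0} + v_{5} = v_{1} — sig = (2;(1))
  P={1,6}:  v_{1} + v_{6} = v_{5} — sig = (2;(1))
  P={1,7}:  v_{1} + v_{7} = v_{3} — sig = (2;(1))
  P={3,7}:  v_{3} + v_{7} = v_{2} — sig = (2;(1))
  P={3,6}:  v_{3} + v_{6} = v_{5} + v_{7} — sig = (2;(1,1))
  P={2,4}:  v_{2} + v_{4} = 2·v_{0} + v_{7} — sig = (2;(1,2))
  P={2,6}:  v_{2} + v_{6} = v_{5} + 2·v_{7} — sig = (2;(1,2))
  P={1,2}:  v_{1} + v_{2} = 2·v_{3} — sig = (2;(2))
  P={3,4}:  v_{3} + v_{4} = 2·v_{0} — sig = (2;(2))
  P={4,5,7}:  v_{4} + v_{5} + v_{7} = v_{0} — sig = (3;(1))

Hence PRS(X_Σ) =
    |P|=2: 10 collections, coeffs (), (1), (1), (1), (1), (1,1), (1,2), (1,2), (2), (2)
    |P|=3: 1 collection, coeffs (1)


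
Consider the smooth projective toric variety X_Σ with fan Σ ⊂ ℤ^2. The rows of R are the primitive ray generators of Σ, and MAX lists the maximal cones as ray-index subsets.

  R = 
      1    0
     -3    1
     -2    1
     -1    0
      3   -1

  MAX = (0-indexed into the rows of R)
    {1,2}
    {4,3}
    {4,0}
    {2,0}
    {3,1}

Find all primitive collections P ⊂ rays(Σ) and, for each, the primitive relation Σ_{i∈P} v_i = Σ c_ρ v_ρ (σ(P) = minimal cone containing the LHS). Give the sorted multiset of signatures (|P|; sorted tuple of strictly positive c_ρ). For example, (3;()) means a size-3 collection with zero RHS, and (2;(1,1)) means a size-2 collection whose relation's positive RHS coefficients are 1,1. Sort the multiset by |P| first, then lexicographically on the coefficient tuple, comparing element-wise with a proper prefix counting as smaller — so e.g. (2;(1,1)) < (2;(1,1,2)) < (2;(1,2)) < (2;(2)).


Primitive collections (5):

  {0,3}:  v_{0} + v_{3} = 0  ⇒ sig = (2;())
  {1,4}:  v_{1} + v_{4} = 0  ⇒ sig = (2;())
  {0,1}:  v_{0} + v_{1} = v_{2}  ⇒ sig = (2;(1))
  {2,3}:  v_{2} + v_{3} = v_{1}  ⇒ sig = (2;(1))
  {2,4}:  v_{2} + v_{4} = v_{0}  ⇒ sig = (2;(1))

Hence PRS(X_Σ) =
{ (2;()) ×2,  (2;(1)) ×3 }


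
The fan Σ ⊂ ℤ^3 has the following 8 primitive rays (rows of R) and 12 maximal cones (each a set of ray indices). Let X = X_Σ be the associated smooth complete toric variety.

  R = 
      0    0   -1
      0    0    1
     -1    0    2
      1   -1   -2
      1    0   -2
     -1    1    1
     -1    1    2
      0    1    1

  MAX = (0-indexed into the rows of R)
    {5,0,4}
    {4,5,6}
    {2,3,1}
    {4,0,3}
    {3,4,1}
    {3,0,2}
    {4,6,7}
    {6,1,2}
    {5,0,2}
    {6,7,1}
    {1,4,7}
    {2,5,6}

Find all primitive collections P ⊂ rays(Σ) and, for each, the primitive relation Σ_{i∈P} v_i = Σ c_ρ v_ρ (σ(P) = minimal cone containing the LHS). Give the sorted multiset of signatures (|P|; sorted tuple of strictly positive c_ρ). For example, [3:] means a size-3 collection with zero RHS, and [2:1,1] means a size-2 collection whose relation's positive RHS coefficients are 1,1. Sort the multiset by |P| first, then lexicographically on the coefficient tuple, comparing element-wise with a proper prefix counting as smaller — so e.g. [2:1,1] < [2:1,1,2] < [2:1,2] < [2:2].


11 collections generate NE(X_Σ); each relation:

  • {0,1}:  v_{0} + v_{1} = 0  ⟹  sig = [2:]
  • {2,4}:  v_{2} + v_{4} = 0  ⟹  sig = [2:]
  • {3,6}:  v_{3} + v_{6} = 0  ⟹  sig = [2:]
  • {0,6}:  v_{0} + v_{6} = v_{5}  ⟹  sig = [2:1]
  • {1,5}:  v_{1} + v_{5} = v_{6}  ⟹  sig = [2:1]
  • {3,5}:  v_{3} + v_{5} = v_{0}  ⟹  sig = [2:1]
  • {0,7}:  v_{0} + v_{7} = v_{4} + v_{6}  ⟹  sig = [2:1,1]
  • {2,7}:  v_{2} + v_{7} = v_{1} + v_{6}  ⟹  sig = [2:1,1]
  • {3,7}:  v_{3} + v_{7} = v_{1} + v_{4}  ⟹  sig = [2:1,1]
  • {5,7}:  v_{5} + v_{7} = v_{4} + 2·v_{6}  ⟹  sig = [2:1,2]
  • {1,4,6}:  v_{1} + v_{4} + v_{6} = v_{7}  ⟹  sig = [3:1]

Sorted signature multiset PRS(X):
[[2:], [2:], [2:], [2:1], [2:1], [2:1], [2:1,1], [2:1,1], [2:1,1], [2:1,2], [3:1]]


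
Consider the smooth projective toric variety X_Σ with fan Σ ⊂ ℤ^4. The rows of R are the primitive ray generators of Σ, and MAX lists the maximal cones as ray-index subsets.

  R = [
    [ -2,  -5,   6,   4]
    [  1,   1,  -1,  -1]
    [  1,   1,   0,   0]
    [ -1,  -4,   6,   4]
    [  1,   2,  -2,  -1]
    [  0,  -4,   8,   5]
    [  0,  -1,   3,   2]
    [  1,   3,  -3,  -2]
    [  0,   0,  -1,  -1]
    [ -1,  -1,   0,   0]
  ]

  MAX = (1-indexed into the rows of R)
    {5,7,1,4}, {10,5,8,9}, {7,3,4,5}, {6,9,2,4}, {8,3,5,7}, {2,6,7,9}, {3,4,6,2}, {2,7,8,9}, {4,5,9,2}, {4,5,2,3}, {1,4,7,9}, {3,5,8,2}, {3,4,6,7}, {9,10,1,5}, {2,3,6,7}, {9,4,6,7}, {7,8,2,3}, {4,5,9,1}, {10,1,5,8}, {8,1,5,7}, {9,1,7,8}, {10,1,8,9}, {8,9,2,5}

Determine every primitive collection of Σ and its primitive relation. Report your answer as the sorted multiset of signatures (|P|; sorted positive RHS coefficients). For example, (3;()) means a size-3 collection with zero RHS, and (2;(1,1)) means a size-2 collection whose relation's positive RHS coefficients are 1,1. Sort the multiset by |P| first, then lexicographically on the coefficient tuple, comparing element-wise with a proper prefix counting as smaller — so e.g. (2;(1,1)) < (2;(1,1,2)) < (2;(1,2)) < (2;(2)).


Primitive collections (16):

  P = {3,10}:  v_{3} + v_{10} = 0  ⟹  sig = (2;())
  P = {1,3}:  v_{1} + v_{3} = v_{4}  ⟹  sig = (2;(1))
  P = {2,10}:  v_{2} + v_{10} = v_{9}  ⟹  sig = (2;(1))
  P = {3,9}:  v_{3} + v_{9} = v_{2}  ⟹  sig = (2;(1))
  P = {4,8}:  v_{4} + v_{8} = v_{7}  ⟹  sig = (2;(1))
  P = {4,10}:  v_{4} + v_{10} = v_{1}  ⟹  sig = (2;(1))
  P = {1,2}:  v_{1} + v_{2} = v_{4} + v_{9}  ⟹  sig = (2;(1,1))
  P = {7,10}:  v_{7} + v_{10} = v_{1} + v_{8}  ⟹  sig = (2;(1,1))
  P = {6,10}:  v_{6} + v_{10} = v_{4} + v_{7} + v_{9}  ⟹  sig = (2;(1,1,1))
  P = {1,6}:  v_{1} + v_{6} = 2·v_{4} + v_{7} + v_{9}  ⟹  sig = (2;(1,1,2))
  P = {5,6}:  v_{5} + v_{6} = 2·v_{3} + v_{4}  ⟹  sig = (2;(1,2))
  P = {6,8}:  v_{6} + v_{8} = v_{2} + 2·v_{7}  ⟹  sig = (2;(1,2))
  P = {2,4,7}:  v_{2} + v_{4} + v_{7} = v_{6}  ⟹  sig = (3;(1))
  P = {5,7,9}:  v_{5} + v_{7} + v_{9} = v_{3}  ⟹  sig = (3;(1))
  P = {2,5,7}:  v_{2} + v_{5} + v_{7} = 2·v_{3}  ⟹  sig = (3;(2))
  P = {1,5,8,9}:  v_{1} + v_{5} + v_{8} + v_{9} = 0  ⟹  sig = (4;())

Signatures (|P|; sorted positive RHS coefficients), sorted:
    |P|=2: 12 collections, coeffs (), (1), (1), (1), (1), (1), (1,1), (1,1), (1,1,1), (1,1,2), (1,2), (1,2)
    |P|=3: 3 collections, coeffs (1), (1), (2)
    |P|=4: 1 collection, coeffs ()


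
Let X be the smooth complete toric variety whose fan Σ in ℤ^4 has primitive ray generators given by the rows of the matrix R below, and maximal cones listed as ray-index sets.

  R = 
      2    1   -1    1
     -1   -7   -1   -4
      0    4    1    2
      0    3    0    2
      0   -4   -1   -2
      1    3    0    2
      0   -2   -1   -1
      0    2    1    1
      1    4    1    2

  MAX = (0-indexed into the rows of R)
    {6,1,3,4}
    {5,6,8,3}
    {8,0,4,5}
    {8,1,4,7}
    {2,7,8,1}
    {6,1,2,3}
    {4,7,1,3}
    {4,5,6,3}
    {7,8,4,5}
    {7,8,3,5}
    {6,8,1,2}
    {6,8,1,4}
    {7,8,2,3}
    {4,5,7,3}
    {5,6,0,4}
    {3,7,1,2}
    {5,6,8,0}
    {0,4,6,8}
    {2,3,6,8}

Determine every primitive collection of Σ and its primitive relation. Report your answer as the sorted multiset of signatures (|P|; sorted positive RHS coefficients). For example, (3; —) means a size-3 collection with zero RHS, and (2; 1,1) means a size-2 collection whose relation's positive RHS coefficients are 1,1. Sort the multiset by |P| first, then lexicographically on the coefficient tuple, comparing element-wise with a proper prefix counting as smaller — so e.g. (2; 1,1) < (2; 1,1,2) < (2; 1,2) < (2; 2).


Primitive collections (11):

  • {2,4}:  v_{2} + v_{4} = 0  ⇒ sig = (2; —)
  • {6,7}:  v_{6} + v_{7} = 0  ⇒ sig = (2; —)
  • {1,5}:  v_{1} + v_{5} = v_{4}  ⇒ sig = (2; 1)
  • {2,5}:  v_{2} + v_{5} = v_{3} + v_{8}  ⇒ sig = (2; 1,1)
  • {0,2}:  v_{0} + v_{2} = v_{5} + v_{6} + v_{8}  ⇒ sig = (2; 1,1,1)
  • {0,7}:  v_{0} + v_{7} = v_{4} + v_{5} + v_{8}  ⇒ sig = (2; 1,1,1)
  • {0,1}:  v_{0} + v_{1} = 2·v_{4} + v_{6} + v_{8}  ⇒ sig = (2; 1,1,2)
  • {0,3}:  v_{0} + v_{3} = 2·v_{5} + v_{6}  ⇒ sig = (2; 1,2)
  • {1,3,8}:  v_{1} + v_{3} + v_{8} = 0  ⇒ sig = (3; —)
  • {3,4,8}:  v_{3} + v_{4} + v_{8} = v_{5}  ⇒ sig = (3; 1)
  • {4,5,6,8}:  v_{4} + v_{5} + v_{6} + v_{8} = v_{0}  ⇒ sig = (4; 1)

Signatures (|P|; sorted positive RHS coefficients), sorted:
    (2; —)
    (2; —)
    (2; 1)
    (2; 1,1)
    (2; 1,1,1)
    (2; 1,1,1)
    (2; 1,1,2)
    (2; 1,2)
    (3; —)
    (3; 1)
    (4; 1)


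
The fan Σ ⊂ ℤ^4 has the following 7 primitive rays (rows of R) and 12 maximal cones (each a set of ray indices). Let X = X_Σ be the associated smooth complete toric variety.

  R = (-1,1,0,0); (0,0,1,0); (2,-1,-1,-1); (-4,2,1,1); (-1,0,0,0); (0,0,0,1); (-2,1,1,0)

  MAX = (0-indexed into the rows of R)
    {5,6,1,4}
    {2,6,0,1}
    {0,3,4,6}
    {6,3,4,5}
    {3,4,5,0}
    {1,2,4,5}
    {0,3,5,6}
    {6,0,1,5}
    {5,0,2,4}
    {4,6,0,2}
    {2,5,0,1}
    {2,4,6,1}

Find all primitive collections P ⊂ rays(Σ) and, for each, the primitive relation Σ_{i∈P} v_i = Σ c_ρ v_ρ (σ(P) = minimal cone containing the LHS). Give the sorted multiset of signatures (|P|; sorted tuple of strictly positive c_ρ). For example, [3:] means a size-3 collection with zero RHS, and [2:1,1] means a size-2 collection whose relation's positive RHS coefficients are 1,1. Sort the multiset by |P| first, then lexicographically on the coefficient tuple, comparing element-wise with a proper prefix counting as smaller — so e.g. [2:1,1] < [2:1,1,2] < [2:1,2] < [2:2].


Minimal non-faces — 5 found among 7 rays, 12 max cones:

  • {2,3}:  v_{2} + v_{3} = v_{0} + v_{4}  ⟹  sig = [2:1,1]
  • {1,3}:  v_{1} + v_{3} = v_{5} + 2·v_{6}  ⟹  sig = [2:1,2]
  • {2,5,6}:  v_{2} + v_{5} + v_{6} = 0  ⟹  sig = [3:]
  • {0,1,4}:  v_{0} + v_{1} + v_{4} = v_{6}  ⟹  sig = [3:1]
  • {0,4,5,6}:  v_{0} + v_{4} + v_{5} + v_{6} = v_{3}  ⟹  sig = [4:1]

Hence PRS(X_Σ) =
[[2:1,1], [2:1,2], [3:], [3:1], [4:1]]


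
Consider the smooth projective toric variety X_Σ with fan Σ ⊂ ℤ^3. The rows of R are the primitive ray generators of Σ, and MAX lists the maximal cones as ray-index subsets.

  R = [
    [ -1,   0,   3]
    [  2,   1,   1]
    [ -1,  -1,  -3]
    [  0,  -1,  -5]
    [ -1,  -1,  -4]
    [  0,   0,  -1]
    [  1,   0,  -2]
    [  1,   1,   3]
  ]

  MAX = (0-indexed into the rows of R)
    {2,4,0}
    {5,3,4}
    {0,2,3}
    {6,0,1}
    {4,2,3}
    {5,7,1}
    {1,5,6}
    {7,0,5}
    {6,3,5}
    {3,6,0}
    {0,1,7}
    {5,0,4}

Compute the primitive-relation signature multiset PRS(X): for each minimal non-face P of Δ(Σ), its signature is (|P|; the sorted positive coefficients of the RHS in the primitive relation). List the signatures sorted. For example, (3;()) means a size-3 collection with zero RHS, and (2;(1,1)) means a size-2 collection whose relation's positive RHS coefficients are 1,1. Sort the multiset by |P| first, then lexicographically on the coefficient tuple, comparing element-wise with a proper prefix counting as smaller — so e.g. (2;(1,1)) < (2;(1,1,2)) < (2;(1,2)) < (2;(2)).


The 14 primitive collections of Σ (r=8, n=3):

  {2,7}:  v_{2} + v_{7} = 0  ⇒ sig = (2;())
  {1,2}:  v_{1} + v_{2} = v_{6}  ⇒ sig = (2;(1))
  {2,5}:  v_{2} + v_{5} = v_{4}  ⇒ sig = (2;(1))
  {2,6}:  v_{2} + v_{6} = v_{3}  ⇒ sig = (2;(1))
  {3,7}:  v_{3} + v_{7} = v_{6}  ⇒ sig = (2;(1))
  {4,7}:  v_{4} + v_{7} = v_{5}  ⇒ sig = (2;(1))
  {6,7}:  v_{6} + v_{7} = v_{1}  ⇒ sig = (2;(1))
  {1,4}:  v_{1} + v_{4} = v_{5} + v_{6}  ⇒ sig = (2;(1,1))
  {4,6}:  v_{4} + v_{6} = v_{3} + v_{5}  ⇒ sig = (2;(1,1))
  {1,3}:  v_{1} + v_{3} = 2·v_{6}  ⇒ sig = (2;(2))
  {0,5,6}:  v_{0} + v_{5} + v_{6} = 0  ⇒ sig = (3;())
  {0,1,5}:  v_{0} + v_{1} + v_{5} = v_{7}  ⇒ sig = (3;(1))
  {0,3,5}:  v_{0} + v_{3} + v_{5} = v_{2}  ⇒ sig = (3;(1))
  {0,3,4}:  v_{0} + v_{3} + v_{4} = 2·v_{2}  ⇒ sig = (3;(2))

so the primitive-relation signature multiset is
{ (2;()),  (2;(1)) ×6,  (2;(1,1)) ×2,  (2;(2)),  (3;()),  (3;(1)) ×2,  (3;(2)) }


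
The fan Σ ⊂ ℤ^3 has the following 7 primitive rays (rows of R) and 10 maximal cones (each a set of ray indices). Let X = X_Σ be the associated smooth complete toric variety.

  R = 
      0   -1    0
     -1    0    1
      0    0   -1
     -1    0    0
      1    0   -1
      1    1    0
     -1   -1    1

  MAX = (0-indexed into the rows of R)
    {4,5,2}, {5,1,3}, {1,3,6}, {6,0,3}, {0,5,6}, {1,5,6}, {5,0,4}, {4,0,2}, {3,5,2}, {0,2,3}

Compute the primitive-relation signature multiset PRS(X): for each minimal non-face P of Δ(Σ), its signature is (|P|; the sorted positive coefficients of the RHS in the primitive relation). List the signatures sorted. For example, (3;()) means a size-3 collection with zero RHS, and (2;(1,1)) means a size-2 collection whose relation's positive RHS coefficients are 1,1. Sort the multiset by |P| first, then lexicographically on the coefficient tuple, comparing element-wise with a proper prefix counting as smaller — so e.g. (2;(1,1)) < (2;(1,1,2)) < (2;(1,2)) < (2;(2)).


|primitive collections| = 9. Relations:

  P={1,4}:  v_{1} + v_{4} = 0  →  sig = (2;())
  P={0,1}:  v_{0} + v_{1} = v_{6}  →  sig = (2;(1))
  P={1,2}:  v_{1} + v_{2} = v_{3}  →  sig = (2;(1))
  P={3,4}:  v_{3} + v_{4} = v_{2}  →  sig = (2;(1))
  P={4,6}:  v_{4} + v_{6} = v_{0}  →  sig = (2;(1))
  P={2,6}:  v_{2} + v_{6} = v_{0} + v_{3}  →  sig = (2;(1,1))
  P={0,3,5}:  v_{0} + v_{3} + v_{5} = 0  →  sig = (3;())
  P={0,2,5}:  v_{0} + v_{2} + v_{5} = v_{4}  →  sig = (3;(1))
  P={3,5,6}:  v_{3} + v_{5} + v_{6} = v_{1}  →  sig = (3;(1))

Hence PRS(X_Σ) =
    (2;())
    (2;(1))
    (2;(1))
    (2;(1))
    (2;(1))
    (2;(1,1))
    (3;())
    (3;(1))
    (3;(1))


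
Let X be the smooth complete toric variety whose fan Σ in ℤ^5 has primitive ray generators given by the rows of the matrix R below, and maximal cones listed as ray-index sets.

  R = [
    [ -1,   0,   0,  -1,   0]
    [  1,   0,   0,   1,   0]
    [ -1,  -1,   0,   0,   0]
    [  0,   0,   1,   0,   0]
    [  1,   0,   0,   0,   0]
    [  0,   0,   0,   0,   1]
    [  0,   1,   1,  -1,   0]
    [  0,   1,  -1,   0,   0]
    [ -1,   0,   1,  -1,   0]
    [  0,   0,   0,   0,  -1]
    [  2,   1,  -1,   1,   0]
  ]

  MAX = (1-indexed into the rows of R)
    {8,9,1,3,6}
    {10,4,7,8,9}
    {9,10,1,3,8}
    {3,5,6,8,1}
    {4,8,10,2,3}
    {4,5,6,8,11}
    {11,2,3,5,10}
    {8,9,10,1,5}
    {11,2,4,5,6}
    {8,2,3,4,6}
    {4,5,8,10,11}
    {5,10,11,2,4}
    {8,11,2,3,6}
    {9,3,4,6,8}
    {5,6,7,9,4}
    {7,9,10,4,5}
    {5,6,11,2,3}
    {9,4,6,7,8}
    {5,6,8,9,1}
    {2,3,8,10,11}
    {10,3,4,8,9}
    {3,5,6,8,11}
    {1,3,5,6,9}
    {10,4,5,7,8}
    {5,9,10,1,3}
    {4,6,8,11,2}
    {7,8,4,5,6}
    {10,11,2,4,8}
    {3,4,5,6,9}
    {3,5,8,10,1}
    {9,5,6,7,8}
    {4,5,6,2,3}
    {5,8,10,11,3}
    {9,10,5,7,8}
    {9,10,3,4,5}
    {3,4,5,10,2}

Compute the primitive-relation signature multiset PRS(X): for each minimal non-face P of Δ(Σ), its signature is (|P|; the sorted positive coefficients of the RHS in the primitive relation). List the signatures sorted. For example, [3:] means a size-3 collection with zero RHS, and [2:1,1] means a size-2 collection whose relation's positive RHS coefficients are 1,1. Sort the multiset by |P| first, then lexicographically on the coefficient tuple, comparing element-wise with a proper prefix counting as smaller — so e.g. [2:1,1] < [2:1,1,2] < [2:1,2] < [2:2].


Minimal non-faces — 15 found among 11 rays, 36 max cones:

  • {1,2}:  v_{1} + v_{2} = 0 — sig = [2:]
  • {6,10}:  v_{6} + v_{10} = 0 — sig = [2:]
  • {1,4}:  v_{1} + v_{4} = v_{9} — sig = [2:1]
  • {2,9}:  v_{2} + v_{9} = v_{4} — sig = [2:1]
  • {3,7}:  v_{3} + v_{7} = v_{9} — sig = [2:1]
  • {1,11}:  v_{1} + v_{11} = v_{5} + v_{8} — sig = [2:1,1]
  • {9,11}:  v_{9} + v_{11} = v_{4} + v_{5} + v_{8} — sig = [2:1,1,1]
  • {1,7}:  v_{1} + v_{7} = v_{5} + v_{8} + 2·v_{9} — sig = [2:1,1,2]
  • {2,7}:  v_{2} + v_{7} = 2·v_{4} + v_{5} + v_{8} — sig = [2:1,1,2]
  • {7,11}:  v_{7} + v_{11} = 2·v_{4} + 2·v_{5} + 2·v_{8} — sig = [2:2,2,2]
  • {2,5,8}:  v_{2} + v_{5} + v_{8} = v_{11} — sig = [3:1]
  • {3,4,11}:  v_{3} + v_{4} + v_{11} = v_{2} — sig = [3:1]
  • {3,4,5,8}:  v_{3} + v_{4} + v_{5} + v_{8} = 0 — sig = [4:]
  • {3,5,8,9}:  v_{3} + v_{5} + v_{8} + v_{9} = v_{1} — sig = [4:1]
  • {4,5,8,9}:  v_{4} + v_{5} + v_{8} + v_{9} = v_{7} — sig = [4:1]

so the primitive-relation signature multiset is
{ [2:] ×2,  [2:1] ×3,  [2:1,1],  [2:1,1,1],  [2:1,1,2] ×2,  [2:2,2,2],  [3:1] ×2,  [4:],  [4:1] ×2 }


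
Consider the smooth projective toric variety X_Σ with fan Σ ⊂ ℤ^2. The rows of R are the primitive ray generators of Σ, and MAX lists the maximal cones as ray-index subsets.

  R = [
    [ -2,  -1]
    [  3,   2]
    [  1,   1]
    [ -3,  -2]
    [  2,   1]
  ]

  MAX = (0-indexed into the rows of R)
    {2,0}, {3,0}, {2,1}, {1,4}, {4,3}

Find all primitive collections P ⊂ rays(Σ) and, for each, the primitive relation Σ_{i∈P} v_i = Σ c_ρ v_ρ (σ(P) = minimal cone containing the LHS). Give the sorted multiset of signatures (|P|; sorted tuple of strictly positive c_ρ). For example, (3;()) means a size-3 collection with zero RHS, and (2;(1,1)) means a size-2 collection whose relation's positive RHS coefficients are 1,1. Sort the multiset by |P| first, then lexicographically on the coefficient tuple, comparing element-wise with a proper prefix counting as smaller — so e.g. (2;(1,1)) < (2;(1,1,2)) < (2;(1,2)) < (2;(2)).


The 5 primitive collections of Σ (r=5, n=2):

  • {0,4}:  v_{0} + v_{4} = 0  ⟹  sig = (2;())
  • {1,3}:  v_{1} + v_{3} = 0  ⟹  sig = (2;())
  • {0,1}:  v_{0} + v_{1} = v_{2}  ⟹  sig = (2;(1))
  • {2,3}:  v_{2} + v_{3} = v_{0}  ⟹  sig = (2;(1))
  • {2,4}:  v_{2} + v_{4} = v_{1}  ⟹  sig = (2;(1))

so the primitive-relation signature multiset is
    |P|=2: 5 collections, coeffs (), (), (1), (1), (1)


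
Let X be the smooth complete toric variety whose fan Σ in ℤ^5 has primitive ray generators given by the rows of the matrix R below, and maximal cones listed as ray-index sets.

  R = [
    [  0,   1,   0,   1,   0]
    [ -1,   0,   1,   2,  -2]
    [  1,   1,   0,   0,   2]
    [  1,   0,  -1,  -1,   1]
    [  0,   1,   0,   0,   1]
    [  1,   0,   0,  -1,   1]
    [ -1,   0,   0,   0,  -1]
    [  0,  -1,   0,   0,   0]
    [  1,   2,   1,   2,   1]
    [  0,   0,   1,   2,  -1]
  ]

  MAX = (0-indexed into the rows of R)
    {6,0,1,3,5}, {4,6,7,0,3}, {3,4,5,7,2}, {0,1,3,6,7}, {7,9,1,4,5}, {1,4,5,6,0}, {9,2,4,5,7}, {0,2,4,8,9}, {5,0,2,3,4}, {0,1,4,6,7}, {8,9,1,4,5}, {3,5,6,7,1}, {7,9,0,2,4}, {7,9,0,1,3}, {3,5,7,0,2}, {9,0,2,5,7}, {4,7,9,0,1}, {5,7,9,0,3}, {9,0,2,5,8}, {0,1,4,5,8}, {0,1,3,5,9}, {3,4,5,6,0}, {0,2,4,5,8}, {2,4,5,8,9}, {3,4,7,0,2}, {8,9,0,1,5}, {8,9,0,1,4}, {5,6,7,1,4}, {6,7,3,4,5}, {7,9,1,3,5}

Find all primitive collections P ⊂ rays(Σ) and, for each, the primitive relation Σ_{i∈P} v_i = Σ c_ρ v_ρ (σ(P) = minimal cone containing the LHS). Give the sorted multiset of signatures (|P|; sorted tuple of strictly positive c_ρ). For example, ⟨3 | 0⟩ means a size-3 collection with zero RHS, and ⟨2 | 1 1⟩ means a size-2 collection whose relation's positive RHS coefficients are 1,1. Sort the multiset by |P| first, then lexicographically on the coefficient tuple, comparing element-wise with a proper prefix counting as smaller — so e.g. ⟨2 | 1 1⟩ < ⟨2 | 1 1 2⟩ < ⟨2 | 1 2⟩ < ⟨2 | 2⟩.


The 13 primitive collections of Σ (r=10, n=5):

  • {2,6}:  v_{2} + v_{6} = v_{4}  →  sig = ⟨2 | 1⟩
  • {6,9}:  v_{6} + v_{9} = v_{1}  →  sig = ⟨2 | 1⟩
  • {1,2}:  v_{1} + v_{2} = v_{4} + v_{9}  →  sig = ⟨2 | 1 1⟩
  • {7,8}:  v_{7} + v_{8} = v_{2} + v_{9}  →  sig = ⟨2 | 1 1⟩
  • {6,8}:  v_{6} + v_{8} = v_{0} + v_{1} + v_{4} + v_{5}  →  sig = ⟨2 | 1 1 1 1⟩
  • {3,8}:  v_{3} + v_{8} = 3·v_{0} + 2·v_{5} + v_{7}  →  sig = ⟨2 | 1 2 3⟩
  • {1,3,4}:  v_{1} + v_{3} + v_{4} = v_{0}  →  sig = ⟨3 | 1⟩
  • {3,4,9}:  v_{3} + v_{4} + v_{9} = 2·v_{0} + v_{5} + v_{7}  →  sig = ⟨3 | 1 1 2⟩
  • {2,3,9}:  v_{2} + v_{3} + v_{9} = 3·v_{0} + 2·v_{5} + 2·v_{7}  →  sig = ⟨3 | 2 2 3⟩
  • {0,5,6,7}:  v_{0} + v_{5} + v_{6} + v_{7} = 0  →  sig = ⟨4 | 0⟩
  • {0,1,5,7}:  v_{0} + v_{1} + v_{5} + v_{7} = v_{9}  →  sig = ⟨4 | 1⟩
  • {0,4,5,7}:  v_{0} + v_{4} + v_{5} + v_{7} = v_{2}  →  sig = ⟨4 | 1⟩
  • {0,4,5,9}:  v_{0} + v_{4} + v_{5} + v_{9} = v_{8}  →  sig = ⟨4 | 1⟩

Hence PRS(X_Σ) =
{ ⟨2 | 1⟩ ×2,  ⟨2 | 1 1⟩ ×2,  ⟨2 | 1 1 1 1⟩,  ⟨2 | 1 2 3⟩,  ⟨3 | 1⟩,  ⟨3 | 1 1 2⟩,  ⟨3 | 2 2 3⟩,  ⟨4 | 0⟩,  ⟨4 | 1⟩ ×3 }


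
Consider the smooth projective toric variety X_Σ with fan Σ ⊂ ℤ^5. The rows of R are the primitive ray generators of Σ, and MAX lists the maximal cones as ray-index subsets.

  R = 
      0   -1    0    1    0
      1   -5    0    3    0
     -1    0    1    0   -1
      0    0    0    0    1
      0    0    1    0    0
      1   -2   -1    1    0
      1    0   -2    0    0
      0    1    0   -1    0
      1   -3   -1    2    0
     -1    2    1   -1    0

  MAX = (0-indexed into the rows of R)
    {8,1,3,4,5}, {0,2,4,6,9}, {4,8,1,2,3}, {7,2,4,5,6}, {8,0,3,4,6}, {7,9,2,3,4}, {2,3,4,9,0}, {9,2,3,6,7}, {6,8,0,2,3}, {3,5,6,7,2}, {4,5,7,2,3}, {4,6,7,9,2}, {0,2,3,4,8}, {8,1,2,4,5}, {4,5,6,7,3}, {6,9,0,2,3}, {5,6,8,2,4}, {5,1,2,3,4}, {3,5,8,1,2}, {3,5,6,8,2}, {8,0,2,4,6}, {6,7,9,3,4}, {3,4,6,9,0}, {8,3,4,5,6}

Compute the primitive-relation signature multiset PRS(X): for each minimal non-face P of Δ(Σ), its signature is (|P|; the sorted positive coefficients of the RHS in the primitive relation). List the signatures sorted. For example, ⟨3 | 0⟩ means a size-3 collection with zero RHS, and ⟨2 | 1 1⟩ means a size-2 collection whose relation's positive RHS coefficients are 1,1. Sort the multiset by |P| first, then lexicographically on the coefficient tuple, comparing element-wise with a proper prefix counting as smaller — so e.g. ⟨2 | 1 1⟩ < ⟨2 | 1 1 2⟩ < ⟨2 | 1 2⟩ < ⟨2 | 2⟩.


The 11 primitive collections of Σ (r=10, n=5):

  {0,7}:  v_{0} + v_{7} = 0  →  sig = ⟨2 | 0⟩
  {5,9}:  v_{5} + v_{9} = 0  →  sig = ⟨2 | 0⟩
  {0,5}:  v_{0} + v_{5} = v_{8}  →  sig = ⟨2 | 1⟩
  {7,8}:  v_{7} + v_{8} = v_{5}  →  sig = ⟨2 | 1⟩
  {8,9}:  v_{8} + v_{9} = v_{0}  →  sig = ⟨2 | 1⟩
  {1,6}:  v_{1} + v_{6} = v_{5} + v_{8}  →  sig = ⟨2 | 1 1⟩
  {1,9}:  v_{1} + v_{9} = v_{2} + v_{3} + v_{4} + v_{8}  →  sig = ⟨2 | 1 1 1 1⟩
  {0,1}:  v_{0} + v_{1} = v_{2} + v_{3} + v_{4} + 2·v_{8}  →  sig = ⟨2 | 1 1 1 2⟩
  {1,7}:  v_{1} + v_{7} = v_{2} + v_{3} + v_{4} + 2·v_{5}  →  sig = ⟨2 | 1 1 1 2⟩
  {2,3,4,6}:  v_{2} + v_{3} + v_{4} + v_{6} = 0  →  sig = ⟨4 | 0⟩
  {2,3,4,5,8}:  v_{2} + v_{3} + v_{4} + v_{5} + v_{8} = v_{1}  →  sig = ⟨5 | 1⟩

Hence PRS(X_Σ) =
[⟨2 | 0⟩, ⟨2 | 0⟩, ⟨2 | 1⟩, ⟨2 | 1⟩, ⟨2 | 1⟩, ⟨2 | 1 1⟩, ⟨2 | 1 1 1 1⟩, ⟨2 | 1 1 1 2⟩, ⟨2 | 1 1 1 2⟩, ⟨4 | 0⟩, ⟨5 | 1⟩]


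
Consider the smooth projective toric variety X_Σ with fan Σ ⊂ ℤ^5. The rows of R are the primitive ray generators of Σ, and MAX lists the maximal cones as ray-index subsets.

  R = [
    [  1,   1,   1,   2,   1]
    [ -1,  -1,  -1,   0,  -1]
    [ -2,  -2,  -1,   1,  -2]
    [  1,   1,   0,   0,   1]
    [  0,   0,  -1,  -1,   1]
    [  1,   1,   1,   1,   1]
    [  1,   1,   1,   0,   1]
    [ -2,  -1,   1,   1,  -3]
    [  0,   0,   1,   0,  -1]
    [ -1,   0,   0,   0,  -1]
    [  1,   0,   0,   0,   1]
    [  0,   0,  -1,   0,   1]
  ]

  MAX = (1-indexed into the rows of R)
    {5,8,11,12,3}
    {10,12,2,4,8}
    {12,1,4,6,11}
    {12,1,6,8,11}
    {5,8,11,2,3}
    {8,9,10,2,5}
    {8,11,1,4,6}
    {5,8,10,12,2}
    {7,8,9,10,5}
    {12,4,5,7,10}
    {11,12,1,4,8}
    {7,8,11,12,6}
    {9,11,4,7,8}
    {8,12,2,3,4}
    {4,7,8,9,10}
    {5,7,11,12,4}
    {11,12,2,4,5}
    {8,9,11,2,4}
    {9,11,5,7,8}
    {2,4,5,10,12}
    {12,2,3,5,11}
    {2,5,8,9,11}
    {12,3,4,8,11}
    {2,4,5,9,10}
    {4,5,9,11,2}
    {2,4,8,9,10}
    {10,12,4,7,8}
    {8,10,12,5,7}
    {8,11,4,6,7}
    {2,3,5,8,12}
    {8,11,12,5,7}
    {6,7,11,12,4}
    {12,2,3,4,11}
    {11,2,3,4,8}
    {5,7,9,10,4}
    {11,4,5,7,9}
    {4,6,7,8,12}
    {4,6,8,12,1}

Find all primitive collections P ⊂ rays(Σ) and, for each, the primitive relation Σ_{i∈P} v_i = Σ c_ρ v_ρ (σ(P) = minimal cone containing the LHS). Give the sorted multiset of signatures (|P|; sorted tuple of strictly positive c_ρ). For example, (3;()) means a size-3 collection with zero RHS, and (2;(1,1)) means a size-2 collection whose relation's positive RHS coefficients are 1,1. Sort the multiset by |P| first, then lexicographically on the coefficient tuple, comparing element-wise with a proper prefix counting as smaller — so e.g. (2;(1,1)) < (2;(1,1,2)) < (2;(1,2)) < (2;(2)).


Σ has 22 primitive collections:

  P={2,7}:  v_{2} + v_{7} = 0 — sig = (2;())
  P={9,12}:  v_{9} + v_{12} = 0 — sig = (2;())
  P={10,11}:  v_{10} + v_{11} = 0 — sig = (2;())
  P={1,5}:  v_{1} + v_{5} = v_{6} + v_{12} — sig = (2;(1,1))
  P={5,6}:  v_{5} + v_{6} = v_{7} + v_{12} — sig = (2;(1,1))
  P={3,7}:  v_{3} + v_{7} = v_{8} + v_{11} + v_{12} — sig = (2;(1,1,1))
  P={3,9}:  v_{3} + v_{9} = v_{2} + v_{8} + v_{11} — sig = (2;(1,1,1))
  P={3,10}:  v_{3} + v_{10} = v_{2} + v_{8} + v_{12} — sig = (2;(1,1,1))
  P={1,9}:  v_{1} + v_{9} = v_{4} + v_{6} + v_{8} + v_{11} — sig = (2;(1,1,1,1))
  P={1,10}:  v_{1} + v_{10} = v_{4} + v_{6} + v_{8} + v_{12} — sig = (2;(1,1,1,1))
  P={2,6}:  v_{2} + v_{6} = v_{4} + v_{8} + v_{11} + v_{12} — sig = (2;(1,1,1,1))
  P={6,9}:  v_{6} + v_{9} = v_{4} + v_{7} + v_{8} + v_{11} — sig = (2;(1,1,1,1))
  P={6,10}:  v_{6} + v_{10} = v_{4} + v_{7} + v_{8} + v_{12} — sig = (2;(1,1,1,1))
  P={3,6}:  v_{3} + v_{6} = v_{4} + 2·v_{8} + 2·v_{11} + 2·v_{12} — sig = (2;(1,2,2,2))
  P={1,7}:  v_{1} + v_{7} = 2·v_{6} — sig = (2;(2))
  P={1,2}:  v_{1} + v_{2} = 2·v_{4} + 2·v_{8} + 2·v_{11} + 2·v_{12} — sig = (2;(2,2,2,2))
  P={1,3}:  v_{1} + v_{3} = 2·v_{4} + 3·v_{8} + 3·v_{11} + 3·v_{12} — sig = (2;(2,3,3,3))
  P={4,5,8}:  v_{4} + v_{5} + v_{8} = v_{10} — sig = (3;(1))
  P={3,4,5}:  v_{3} + v_{4} + v_{5} = v_{2} + v_{12} — sig = (3;(1,1))
  P={2,8,11,12}:  v_{2} + v_{8} + v_{11} + v_{12} = v_{3} — sig = (4;(1))
  P={4,6,8,11,12}:  v_{4} + v_{6} + v_{8} + v_{11} + v_{12} = v_{1} — sig = (5;(1))
  P={4,7,8,11,12}:  v_{4} + v_{7} + v_{8} + v_{11} + v_{12} = v_{6} — sig = (5;(1))

Signatures (|P|; sorted positive RHS coefficients), sorted:
    (2;())
    (2;())
    (2;())
    (2;(1,1))
    (2;(1,1))
    (2;(1,1,1))
    (2;(1,1,1))
    (2;(1,1,1))
    (2;(1,1,1,1))
    (2;(1,1,1,1))
    (2;(1,1,1,1))
    (2;(1,1,1,1))
    (2;(1,1,1,1))
    (2;(1,2,2,2))
    (2;(2))
    (2;(2,2,2,2))
    (2;(2,3,3,3))
    (3;(1))
    (3;(1,1))
    (4;(1))
    (5;(1))
    (5;(1))
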